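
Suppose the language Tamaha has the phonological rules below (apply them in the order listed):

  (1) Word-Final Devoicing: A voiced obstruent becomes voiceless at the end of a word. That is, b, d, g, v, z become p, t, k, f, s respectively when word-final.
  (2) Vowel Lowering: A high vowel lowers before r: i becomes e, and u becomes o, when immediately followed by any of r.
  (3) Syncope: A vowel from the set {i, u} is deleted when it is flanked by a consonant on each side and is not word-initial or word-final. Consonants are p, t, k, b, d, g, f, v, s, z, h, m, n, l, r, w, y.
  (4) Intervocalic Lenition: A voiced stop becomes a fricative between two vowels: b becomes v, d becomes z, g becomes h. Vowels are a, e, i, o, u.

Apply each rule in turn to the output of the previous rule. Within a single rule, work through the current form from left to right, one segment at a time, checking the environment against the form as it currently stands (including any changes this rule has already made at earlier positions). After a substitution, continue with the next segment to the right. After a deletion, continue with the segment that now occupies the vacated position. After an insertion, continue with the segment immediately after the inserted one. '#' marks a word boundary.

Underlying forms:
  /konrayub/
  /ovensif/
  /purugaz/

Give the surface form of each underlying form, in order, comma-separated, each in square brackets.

[konrayp], [ovensf], [porgas]

/konrayub/:
  (1) Word-Final Devoicing: [konrayub] → [konrayup]
  (2) Vowel Lowering: no change — [konrayup]
  (3) Syncope: [konrayup] → [konrayp]
  (4) Intervocalic Lenition: no change — [konrayp]
/ovensif/:
  (1) Word-Final Devoicing: no change — [ovensif]
  (2) Vowel Lowering: no change — [ovensif]
  (3) Syncope: [ovensif] → [ovensf]
  (4) Intervocalic Lenition: no change — [ovensf]
/purugaz/:
  (1) Word-Final Devoicing: [purugaz] → [purugas]
  (2) Vowel Lowering: [purugas] → [porugas]
  (3) Syncope: [porugas] → [porgas]
  (4) Intervocalic Lenition: no change — [porgas]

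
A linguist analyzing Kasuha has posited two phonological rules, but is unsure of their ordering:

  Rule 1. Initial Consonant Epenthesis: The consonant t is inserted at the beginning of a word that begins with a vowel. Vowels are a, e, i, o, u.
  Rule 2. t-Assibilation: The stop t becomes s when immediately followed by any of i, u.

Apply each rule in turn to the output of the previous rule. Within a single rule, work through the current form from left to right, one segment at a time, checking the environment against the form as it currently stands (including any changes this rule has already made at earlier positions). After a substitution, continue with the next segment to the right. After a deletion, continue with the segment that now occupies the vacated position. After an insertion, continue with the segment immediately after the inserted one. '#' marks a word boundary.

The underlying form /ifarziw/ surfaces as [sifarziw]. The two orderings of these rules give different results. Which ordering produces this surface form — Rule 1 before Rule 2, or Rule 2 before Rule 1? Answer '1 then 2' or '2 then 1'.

Order 1 then 2:
  1 Initial Consonant Epenthesis: [ifarziw] → [tifarziw]
  2 t-Assibilation: [tifarziw] → [sifarziw]
  result: [sifarziw]
Order 2 then 1:
  2 t-Assibilation: no change — [ifarziw]
  1 Initial Consonant Epenthesis: [ifarziw] → [tifarziw]
  result: [tifarziw]

1 then 2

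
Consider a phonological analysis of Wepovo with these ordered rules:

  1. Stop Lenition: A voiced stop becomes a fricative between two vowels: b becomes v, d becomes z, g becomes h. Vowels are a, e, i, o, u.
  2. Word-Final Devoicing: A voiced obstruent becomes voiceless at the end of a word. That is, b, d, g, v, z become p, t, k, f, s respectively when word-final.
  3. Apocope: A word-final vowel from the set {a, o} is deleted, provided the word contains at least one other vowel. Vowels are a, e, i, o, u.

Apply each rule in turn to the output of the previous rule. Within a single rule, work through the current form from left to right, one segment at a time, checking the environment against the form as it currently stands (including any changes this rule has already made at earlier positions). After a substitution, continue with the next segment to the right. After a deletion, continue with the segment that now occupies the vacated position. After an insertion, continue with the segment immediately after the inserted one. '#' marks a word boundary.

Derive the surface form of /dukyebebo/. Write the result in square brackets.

1 Stop Lenition: [dukyebebo] → [dukyevevo]
2 Word-Final Devoicing: no change — [dukyevevo]
3 Apocope: [dukyevevo] → [dukyevev]

[dukyevev]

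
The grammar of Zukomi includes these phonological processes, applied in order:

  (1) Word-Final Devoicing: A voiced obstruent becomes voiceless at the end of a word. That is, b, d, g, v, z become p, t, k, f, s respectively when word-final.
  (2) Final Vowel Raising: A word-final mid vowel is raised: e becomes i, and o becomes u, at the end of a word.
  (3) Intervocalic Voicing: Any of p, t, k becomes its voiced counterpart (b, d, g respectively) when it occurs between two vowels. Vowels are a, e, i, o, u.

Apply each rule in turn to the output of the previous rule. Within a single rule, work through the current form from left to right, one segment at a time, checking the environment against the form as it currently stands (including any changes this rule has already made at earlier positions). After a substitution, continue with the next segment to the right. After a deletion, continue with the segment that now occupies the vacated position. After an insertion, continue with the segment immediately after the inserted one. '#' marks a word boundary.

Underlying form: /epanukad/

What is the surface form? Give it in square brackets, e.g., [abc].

(1) Word-Final Devoicing: [epanukad] → [epanukat]
(2) Final Vowel Raising: no change — [epanukat]
(3) Intervocalic Voicing: [epanukat] → [ebanugat]

[ebanugat]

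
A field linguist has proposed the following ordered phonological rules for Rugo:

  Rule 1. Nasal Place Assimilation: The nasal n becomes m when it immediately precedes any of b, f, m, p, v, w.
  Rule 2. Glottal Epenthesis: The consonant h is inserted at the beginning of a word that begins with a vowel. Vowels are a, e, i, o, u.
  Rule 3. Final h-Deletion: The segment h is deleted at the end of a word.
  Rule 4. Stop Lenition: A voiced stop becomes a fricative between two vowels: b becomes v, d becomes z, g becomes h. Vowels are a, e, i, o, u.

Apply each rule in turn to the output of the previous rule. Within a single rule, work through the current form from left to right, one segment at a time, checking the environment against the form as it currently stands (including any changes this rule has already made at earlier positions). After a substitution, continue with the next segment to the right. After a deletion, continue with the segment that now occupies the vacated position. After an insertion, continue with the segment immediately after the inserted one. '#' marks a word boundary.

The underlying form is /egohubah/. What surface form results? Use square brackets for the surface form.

Rule 1 Nasal Place Assimilation: no change — [egohubah]
Rule 2 Glottal Epenthesis: [egohubah] → [hegohubah]
Rule 3 Final h-Deletion: [hegohubah] → [hegohuba]
Rule 4 Stop Lenition: [hegohuba] → [hehohuva]

[hehohuva]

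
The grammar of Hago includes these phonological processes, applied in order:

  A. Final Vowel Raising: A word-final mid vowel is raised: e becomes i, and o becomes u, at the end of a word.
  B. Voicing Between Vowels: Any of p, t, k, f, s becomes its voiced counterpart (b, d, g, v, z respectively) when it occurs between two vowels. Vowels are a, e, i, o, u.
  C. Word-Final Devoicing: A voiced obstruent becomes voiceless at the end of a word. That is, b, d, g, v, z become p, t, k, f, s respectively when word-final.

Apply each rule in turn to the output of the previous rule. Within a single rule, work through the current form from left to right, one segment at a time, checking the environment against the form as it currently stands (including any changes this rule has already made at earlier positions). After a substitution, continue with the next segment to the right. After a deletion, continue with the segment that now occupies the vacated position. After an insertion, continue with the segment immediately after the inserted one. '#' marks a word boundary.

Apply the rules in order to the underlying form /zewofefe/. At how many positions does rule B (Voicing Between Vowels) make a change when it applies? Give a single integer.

A Final Vowel Raising: [zewofefe] → [zewofefi]
B Voicing Between Vowels: [zewofefi] → [zewovevi]
C Word-Final Devoicing: no change — [zewovevi]
Rule B changed 2 position(s).

2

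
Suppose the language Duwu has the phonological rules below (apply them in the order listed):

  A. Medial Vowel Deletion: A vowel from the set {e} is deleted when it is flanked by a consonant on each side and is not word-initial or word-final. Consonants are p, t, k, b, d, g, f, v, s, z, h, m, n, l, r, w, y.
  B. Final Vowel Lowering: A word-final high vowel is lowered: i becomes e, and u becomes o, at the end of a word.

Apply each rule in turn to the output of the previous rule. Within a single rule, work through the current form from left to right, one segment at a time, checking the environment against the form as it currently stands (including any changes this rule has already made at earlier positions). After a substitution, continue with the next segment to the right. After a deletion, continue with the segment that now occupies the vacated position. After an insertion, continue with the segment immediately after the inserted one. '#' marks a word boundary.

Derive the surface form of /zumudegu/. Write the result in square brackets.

[zumudgo]

A Medial Vowel Deletion: [zumudegu] → [zumudgu]
B Final Vowel Lowering: [zumudgu] → [zumudgo]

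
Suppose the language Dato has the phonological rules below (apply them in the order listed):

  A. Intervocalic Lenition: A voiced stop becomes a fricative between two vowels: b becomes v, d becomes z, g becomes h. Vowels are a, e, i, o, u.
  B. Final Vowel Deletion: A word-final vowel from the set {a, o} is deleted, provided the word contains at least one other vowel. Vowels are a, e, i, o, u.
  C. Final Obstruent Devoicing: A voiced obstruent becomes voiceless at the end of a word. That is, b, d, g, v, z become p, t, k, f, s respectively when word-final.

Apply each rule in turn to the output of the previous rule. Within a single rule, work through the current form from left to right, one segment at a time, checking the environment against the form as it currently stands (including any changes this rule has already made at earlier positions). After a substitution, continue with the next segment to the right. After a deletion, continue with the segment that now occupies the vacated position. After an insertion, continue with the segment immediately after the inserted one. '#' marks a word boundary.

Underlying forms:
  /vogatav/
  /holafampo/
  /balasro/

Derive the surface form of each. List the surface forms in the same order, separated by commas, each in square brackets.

/vogatav/:
  A Intervocalic Lenition: [vogatav] → [vohatav]
  B Final Vowel Deletion: no change — [vohatav]
  C Final Obstruent Devoicing: [vohatav] → [vohataf]
/holafampo/:
  A Intervocalic Lenition: no change — [holafampo]
  B Final Vowel Deletion: [holafampo] → [holafamp]
  C Final Obstruent Devoicing: no change — [holafamp]
/balasro/:
  A Intervocalic Lenition: no change — [balasro]
  B Final Vowel Deletion: [balasro] → [balasr]
  C Final Obstruent Devoicing: no change — [balasr]

[vohataf], [holafamp], [balasr]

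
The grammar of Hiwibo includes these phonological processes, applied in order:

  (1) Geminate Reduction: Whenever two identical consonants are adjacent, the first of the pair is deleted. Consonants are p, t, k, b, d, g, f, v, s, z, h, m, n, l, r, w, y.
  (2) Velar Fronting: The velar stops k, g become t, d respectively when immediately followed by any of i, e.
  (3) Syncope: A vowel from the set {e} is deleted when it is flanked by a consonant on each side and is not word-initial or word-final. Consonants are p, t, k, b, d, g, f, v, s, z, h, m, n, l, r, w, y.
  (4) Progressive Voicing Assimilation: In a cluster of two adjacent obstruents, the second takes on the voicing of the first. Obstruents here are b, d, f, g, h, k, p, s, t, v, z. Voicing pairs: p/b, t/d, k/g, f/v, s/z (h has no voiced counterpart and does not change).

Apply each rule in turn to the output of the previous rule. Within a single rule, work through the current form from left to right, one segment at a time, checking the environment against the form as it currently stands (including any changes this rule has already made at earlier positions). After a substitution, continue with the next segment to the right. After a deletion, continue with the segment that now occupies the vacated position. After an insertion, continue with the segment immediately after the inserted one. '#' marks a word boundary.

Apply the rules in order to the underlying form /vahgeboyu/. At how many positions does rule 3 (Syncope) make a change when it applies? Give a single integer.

1

(1) Geminate Reduction: no change — [vahgeboyu]
(2) Velar Fronting: [vahgeboyu] → [vahdeboyu]
(3) Syncope: [vahdeboyu] → [vahdboyu]
(4) Progressive Voicing Assimilation: [vahdboyu] → [vahtpoyu]
Rule 3 changed 1 position(s).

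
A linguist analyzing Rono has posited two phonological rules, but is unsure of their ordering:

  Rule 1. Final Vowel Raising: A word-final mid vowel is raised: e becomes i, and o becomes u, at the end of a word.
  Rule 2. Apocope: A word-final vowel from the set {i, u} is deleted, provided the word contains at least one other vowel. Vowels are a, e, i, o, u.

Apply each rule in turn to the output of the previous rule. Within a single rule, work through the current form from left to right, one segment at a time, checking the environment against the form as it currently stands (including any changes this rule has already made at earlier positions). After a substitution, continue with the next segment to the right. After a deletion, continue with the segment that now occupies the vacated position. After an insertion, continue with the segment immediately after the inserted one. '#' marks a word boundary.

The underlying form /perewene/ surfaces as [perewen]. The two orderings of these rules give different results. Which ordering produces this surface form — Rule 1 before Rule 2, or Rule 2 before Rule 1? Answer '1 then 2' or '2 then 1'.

1 then 2

Order 1 then 2:
  1 Final Vowel Raising: [perewene] → [pereweni]
  2 Apocope: [pereweni] → [perewen]
  result: [perewen]
Order 2 then 1:
  2 Apocope: no change — [perewene]
  1 Final Vowel Raising: [perewene] → [pereweni]
  result: [pereweni]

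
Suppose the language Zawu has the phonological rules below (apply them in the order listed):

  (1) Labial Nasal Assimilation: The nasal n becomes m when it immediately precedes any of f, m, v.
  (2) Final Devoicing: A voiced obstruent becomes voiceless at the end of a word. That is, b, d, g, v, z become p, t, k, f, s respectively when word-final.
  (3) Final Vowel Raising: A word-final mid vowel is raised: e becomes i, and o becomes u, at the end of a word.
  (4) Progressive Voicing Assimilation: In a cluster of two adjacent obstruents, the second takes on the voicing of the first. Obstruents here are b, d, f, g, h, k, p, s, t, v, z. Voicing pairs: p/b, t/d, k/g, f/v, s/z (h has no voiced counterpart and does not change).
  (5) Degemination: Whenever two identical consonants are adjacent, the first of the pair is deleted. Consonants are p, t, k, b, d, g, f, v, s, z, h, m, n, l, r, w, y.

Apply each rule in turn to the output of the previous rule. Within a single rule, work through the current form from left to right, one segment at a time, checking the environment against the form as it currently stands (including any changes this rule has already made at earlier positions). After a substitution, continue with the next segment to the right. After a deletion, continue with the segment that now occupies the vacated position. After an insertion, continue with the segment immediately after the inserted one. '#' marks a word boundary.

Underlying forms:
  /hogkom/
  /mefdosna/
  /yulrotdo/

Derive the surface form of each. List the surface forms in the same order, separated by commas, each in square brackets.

[hogom], [meftosna], [yulrotu]

/hogkom/:
  (1) Labial Nasal Assimilation: no change — [hogkom]
  (2) Final Devoicing: no change — [hogkom]
  (3) Final Vowel Raising: no change — [hogkom]
  (4) Progressive Voicing Assimilation: [hogkom] → [hoggom]
  (5) Degemination: [hoggom] → [hogom]
/mefdosna/:
  (1) Labial Nasal Assimilation: no change — [mefdosna]
  (2) Final Devoicing: no change — [mefdosna]
  (3) Final Vowel Raising: no change — [mefdosna]
  (4) Progressive Voicing Assimilation: [mefdosna] → [meftosna]
  (5) Degemination: no change — [meftosna]
/yulrotdo/:
  (1) Labial Nasal Assimilation: no change — [yulrotdo]
  (2) Final Devoicing: no change — [yulrotdo]
  (3) Final Vowel Raising: [yulrotdo] → [yulrotdu]
  (4) Progressive Voicing Assimilation: [yulrotdu] → [yulrottu]
  (5) Degemination: [yulrottu] → [yulrotu]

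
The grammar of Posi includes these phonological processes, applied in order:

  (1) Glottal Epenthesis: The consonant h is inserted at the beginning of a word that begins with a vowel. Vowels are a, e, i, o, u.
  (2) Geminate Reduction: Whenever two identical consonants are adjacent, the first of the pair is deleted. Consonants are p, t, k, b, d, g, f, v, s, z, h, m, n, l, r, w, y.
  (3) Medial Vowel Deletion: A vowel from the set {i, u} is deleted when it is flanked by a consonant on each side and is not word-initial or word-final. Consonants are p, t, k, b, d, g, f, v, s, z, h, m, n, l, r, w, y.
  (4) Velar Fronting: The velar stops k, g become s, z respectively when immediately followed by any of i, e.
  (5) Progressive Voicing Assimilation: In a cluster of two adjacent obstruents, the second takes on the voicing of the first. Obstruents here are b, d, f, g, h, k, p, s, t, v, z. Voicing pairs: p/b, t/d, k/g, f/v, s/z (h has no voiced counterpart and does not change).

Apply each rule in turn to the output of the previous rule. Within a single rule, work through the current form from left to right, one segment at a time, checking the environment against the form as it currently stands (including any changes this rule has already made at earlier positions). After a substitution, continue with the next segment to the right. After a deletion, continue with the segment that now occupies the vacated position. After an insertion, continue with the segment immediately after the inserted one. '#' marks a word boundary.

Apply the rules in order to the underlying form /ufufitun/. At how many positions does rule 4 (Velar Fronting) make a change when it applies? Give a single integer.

0

(1) Glottal Epenthesis: [ufufitun] → [hufufitun]
(2) Geminate Reduction: no change — [hufufitun]
(3) Medial Vowel Deletion: [hufufitun] → [hfftn]
(4) Velar Fronting: no change — [hfftn]
(5) Progressive Voicing Assimilation: no change — [hfftn]
Rule 4 changed 0 position(s).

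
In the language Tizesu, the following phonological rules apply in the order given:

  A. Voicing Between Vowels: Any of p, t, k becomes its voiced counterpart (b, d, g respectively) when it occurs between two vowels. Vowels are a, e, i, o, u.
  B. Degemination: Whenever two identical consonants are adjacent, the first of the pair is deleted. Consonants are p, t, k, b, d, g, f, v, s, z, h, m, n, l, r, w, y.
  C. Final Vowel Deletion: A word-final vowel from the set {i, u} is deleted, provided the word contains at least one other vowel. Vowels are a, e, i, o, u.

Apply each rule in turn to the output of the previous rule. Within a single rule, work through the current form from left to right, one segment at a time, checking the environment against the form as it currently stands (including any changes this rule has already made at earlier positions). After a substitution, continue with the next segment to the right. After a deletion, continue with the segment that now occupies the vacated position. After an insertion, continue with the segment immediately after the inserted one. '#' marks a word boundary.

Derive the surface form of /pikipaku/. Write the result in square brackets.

[pigibag]

A Voicing Between Vowels: [pikipaku] → [pigibagu]
B Degemination: no change — [pigibagu]
C Final Vowel Deletion: [pigibagu] → [pigibag]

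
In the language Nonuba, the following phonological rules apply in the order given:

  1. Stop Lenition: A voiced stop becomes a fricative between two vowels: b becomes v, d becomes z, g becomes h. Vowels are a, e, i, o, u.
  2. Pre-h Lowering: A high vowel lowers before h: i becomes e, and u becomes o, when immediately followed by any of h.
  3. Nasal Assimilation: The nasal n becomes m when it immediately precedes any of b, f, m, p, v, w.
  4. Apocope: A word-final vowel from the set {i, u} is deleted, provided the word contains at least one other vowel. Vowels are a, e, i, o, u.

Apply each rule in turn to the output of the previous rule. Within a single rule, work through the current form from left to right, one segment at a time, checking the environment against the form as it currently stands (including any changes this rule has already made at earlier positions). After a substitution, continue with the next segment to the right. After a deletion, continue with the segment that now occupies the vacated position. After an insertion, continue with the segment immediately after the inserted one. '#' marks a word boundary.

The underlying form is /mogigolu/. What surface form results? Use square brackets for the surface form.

1 Stop Lenition: [mogigolu] → [mohiholu]
2 Pre-h Lowering: [mohiholu] → [moheholu]
3 Nasal Assimilation: no change — [moheholu]
4 Apocope: [moheholu] → [mohehol]

[mohehol]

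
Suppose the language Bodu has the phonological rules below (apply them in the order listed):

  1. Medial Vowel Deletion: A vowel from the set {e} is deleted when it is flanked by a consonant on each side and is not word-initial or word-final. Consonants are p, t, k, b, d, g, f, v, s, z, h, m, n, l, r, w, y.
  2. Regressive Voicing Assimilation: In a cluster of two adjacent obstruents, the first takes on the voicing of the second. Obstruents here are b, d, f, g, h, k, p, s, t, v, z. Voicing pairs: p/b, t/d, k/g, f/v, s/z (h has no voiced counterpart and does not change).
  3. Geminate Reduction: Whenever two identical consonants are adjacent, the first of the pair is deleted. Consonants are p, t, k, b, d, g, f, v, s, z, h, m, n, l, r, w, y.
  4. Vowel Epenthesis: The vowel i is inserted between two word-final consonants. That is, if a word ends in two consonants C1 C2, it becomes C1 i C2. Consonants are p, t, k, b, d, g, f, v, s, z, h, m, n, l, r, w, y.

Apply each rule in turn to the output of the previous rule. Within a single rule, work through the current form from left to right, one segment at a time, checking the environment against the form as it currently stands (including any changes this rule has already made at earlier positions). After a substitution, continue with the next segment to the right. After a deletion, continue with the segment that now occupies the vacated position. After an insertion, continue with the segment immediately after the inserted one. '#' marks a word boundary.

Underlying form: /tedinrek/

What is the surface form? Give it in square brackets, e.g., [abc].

1 Medial Vowel Deletion: [tedinrek] → [tdinrk]
2 Regressive Voicing Assimilation: [tdinrk] → [ddinrk]
3 Geminate Reduction: [ddinrk] → [dinrk]
4 Vowel Epenthesis: [dinrk] → [dinrik]

[dinrik]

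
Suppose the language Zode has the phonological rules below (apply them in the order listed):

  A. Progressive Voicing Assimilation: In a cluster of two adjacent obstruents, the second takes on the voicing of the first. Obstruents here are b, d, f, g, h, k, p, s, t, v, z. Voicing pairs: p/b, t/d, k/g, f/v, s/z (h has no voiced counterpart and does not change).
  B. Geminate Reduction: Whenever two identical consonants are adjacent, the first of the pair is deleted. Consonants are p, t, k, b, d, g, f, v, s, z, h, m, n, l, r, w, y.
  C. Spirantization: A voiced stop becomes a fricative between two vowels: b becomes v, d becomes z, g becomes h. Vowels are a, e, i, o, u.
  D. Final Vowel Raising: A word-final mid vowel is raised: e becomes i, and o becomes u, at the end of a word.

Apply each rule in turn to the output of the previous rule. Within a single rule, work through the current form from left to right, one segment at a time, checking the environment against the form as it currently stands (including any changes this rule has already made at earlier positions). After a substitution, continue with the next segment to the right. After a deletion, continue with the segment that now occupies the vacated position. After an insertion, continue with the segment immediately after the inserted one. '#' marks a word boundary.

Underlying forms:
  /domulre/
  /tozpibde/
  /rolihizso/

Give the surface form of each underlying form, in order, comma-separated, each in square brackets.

[domulri], [tozbibdi], [rolihizu]

/domulre/:
  A Progressive Voicing Assimilation: no change — [domulre]
  B Geminate Reduction: no change — [domulre]
  C Spirantization: no change — [domulre]
  D Final Vowel Raising: [domulre] → [domulri]
/tozpibde/:
  A Progressive Voicing Assimilation: [tozpibde] → [tozbibde]
  B Geminate Reduction: no change — [tozbibde]
  C Spirantization: no change — [tozbibde]
  D Final Vowel Raising: [tozbibde] → [tozbibdi]
/rolihizso/:
  A Progressive Voicing Assimilation: [rolihizso] → [rolihizzo]
  B Geminate Reduction: [rolihizzo] → [rolihizo]
  C Spirantization: no change — [rolihizo]
  D Final Vowel Raising: [rolihizo] → [rolihizu]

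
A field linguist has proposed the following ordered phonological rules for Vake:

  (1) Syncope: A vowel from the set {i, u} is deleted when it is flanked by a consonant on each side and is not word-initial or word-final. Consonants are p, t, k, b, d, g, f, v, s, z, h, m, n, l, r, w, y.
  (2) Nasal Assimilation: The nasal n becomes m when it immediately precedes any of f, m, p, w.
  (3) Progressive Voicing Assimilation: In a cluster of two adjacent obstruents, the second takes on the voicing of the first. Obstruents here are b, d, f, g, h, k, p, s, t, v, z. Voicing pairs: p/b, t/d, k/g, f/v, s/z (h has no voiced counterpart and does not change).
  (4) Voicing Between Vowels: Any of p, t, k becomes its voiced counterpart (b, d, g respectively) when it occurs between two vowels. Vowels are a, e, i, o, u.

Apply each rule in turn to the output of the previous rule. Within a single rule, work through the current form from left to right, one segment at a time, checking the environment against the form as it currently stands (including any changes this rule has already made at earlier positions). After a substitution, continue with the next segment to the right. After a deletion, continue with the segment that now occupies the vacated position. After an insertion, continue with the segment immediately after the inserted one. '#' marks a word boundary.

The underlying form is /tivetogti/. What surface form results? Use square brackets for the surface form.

[tfedogdi]

(1) Syncope: [tivetogti] → [tvetogti]
(2) Nasal Assimilation: no change — [tvetogti]
(3) Progressive Voicing Assimilation: [tvetogti] → [tfetogdi]
(4) Voicing Between Vowels: [tfetogdi] → [tfedogdi]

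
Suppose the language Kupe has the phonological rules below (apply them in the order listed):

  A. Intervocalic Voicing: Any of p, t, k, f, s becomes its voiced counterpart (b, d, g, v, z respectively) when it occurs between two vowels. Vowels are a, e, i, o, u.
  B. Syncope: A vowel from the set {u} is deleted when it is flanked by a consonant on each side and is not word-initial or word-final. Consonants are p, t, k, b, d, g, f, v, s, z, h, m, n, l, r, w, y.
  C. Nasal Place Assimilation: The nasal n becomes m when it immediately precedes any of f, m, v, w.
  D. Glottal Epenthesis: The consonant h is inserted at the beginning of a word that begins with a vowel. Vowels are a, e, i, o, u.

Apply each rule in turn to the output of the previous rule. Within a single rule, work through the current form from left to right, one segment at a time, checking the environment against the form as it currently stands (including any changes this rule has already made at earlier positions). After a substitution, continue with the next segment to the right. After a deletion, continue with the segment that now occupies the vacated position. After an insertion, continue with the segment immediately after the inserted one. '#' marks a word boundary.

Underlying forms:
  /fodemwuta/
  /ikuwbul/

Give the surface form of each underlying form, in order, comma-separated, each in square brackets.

/fodemwuta/:
  A Intervocalic Voicing: [fodemwuta] → [fodemwuda]
  B Syncope: [fodemwuda] → [fodemwda]
  C Nasal Place Assimilation: no change — [fodemwda]
  D Glottal Epenthesis: no change — [fodemwda]
/ikuwbul/:
  A Intervocalic Voicing: [ikuwbul] → [iguwbul]
  B Syncope: [iguwbul] → [igwbl]
  C Nasal Place Assimilation: no change — [igwbl]
  D Glottal Epenthesis: [igwbl] → [higwbl]

[fodemwda], [higwbl]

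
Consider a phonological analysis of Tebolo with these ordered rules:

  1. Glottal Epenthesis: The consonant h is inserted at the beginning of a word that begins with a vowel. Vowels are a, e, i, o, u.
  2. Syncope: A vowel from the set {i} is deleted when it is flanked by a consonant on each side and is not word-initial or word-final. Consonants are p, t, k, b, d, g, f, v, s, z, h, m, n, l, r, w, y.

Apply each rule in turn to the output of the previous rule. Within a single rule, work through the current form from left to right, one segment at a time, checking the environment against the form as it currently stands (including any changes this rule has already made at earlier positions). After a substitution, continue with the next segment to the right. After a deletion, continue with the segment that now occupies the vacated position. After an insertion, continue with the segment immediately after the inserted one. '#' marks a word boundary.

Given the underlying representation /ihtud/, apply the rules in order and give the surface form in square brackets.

1 Glottal Epenthesis: [ihtud] → [hihtud]
2 Syncope: [hihtud] → [hhtud]

[hhtud]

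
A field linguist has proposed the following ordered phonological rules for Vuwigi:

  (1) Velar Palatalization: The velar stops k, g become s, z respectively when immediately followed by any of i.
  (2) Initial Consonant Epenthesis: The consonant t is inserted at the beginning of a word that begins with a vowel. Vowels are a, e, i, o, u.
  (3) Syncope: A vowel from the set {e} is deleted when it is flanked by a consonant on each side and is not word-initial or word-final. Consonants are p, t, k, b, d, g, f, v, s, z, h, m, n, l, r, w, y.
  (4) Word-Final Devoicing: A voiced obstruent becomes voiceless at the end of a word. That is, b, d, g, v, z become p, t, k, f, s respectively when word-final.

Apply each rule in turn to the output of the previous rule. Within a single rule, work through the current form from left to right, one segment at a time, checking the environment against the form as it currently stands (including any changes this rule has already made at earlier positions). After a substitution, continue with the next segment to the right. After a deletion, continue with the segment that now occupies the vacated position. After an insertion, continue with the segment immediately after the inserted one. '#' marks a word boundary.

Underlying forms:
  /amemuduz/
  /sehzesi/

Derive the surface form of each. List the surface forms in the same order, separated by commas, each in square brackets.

[tammudus], [shzsi]

/amemuduz/:
  (1) Velar Palatalization: no change — [amemuduz]
  (2) Initial Consonant Epenthesis: [amemuduz] → [tamemuduz]
  (3) Syncope: [tamemuduz] → [tammuduz]
  (4) Word-Final Devoicing: [tammuduz] → [tammudus]
/sehzesi/:
  (1) Velar Palatalization: no change — [sehzesi]
  (2) Initial Consonant Epenthesis: no change — [sehzesi]
  (3) Syncope: [sehzesi] → [shzsi]
  (4) Word-Final Devoicing: no change — [shzsi]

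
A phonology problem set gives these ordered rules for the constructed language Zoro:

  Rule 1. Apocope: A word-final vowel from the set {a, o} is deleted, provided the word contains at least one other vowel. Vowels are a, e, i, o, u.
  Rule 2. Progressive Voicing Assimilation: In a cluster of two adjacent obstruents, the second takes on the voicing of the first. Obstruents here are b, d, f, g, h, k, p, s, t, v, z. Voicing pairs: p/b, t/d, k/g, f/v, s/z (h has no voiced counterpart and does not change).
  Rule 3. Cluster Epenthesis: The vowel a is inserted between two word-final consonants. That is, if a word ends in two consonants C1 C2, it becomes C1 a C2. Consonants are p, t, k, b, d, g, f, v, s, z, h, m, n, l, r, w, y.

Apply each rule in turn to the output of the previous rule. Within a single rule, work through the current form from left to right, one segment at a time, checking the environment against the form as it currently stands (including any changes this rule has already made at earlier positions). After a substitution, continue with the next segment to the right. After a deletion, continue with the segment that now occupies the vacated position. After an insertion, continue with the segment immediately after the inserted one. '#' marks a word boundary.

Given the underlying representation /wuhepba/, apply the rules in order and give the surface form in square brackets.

[wuhepap]

Rule 1 Apocope: [wuhepba] → [wuhepb]
Rule 2 Progressive Voicing Assimilation: [wuhepb] → [wuhepp]
Rule 3 Cluster Epenthesis: [wuhepp] → [wuhepap]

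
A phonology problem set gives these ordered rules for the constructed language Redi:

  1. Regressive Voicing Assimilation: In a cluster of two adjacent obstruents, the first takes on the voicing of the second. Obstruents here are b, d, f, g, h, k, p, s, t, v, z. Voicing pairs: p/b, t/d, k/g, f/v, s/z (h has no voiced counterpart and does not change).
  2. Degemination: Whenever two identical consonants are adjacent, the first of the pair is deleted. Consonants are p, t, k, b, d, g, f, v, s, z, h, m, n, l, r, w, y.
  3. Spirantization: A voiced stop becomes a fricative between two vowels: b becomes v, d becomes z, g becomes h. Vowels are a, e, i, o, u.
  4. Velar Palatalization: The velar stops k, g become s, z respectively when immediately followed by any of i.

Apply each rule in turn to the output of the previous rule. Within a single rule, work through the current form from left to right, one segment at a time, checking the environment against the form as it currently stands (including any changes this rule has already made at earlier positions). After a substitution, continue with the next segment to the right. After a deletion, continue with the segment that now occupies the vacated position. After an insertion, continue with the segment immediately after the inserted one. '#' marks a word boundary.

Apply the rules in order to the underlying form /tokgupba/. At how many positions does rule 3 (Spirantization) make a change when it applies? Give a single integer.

1 Regressive Voicing Assimilation: [tokgupba] → [toggubba]
2 Degemination: [toggubba] → [toguba]
3 Spirantization: [toguba] → [tohuva]
4 Velar Palatalization: no change — [tohuva]
Rule 3 changed 2 position(s).

2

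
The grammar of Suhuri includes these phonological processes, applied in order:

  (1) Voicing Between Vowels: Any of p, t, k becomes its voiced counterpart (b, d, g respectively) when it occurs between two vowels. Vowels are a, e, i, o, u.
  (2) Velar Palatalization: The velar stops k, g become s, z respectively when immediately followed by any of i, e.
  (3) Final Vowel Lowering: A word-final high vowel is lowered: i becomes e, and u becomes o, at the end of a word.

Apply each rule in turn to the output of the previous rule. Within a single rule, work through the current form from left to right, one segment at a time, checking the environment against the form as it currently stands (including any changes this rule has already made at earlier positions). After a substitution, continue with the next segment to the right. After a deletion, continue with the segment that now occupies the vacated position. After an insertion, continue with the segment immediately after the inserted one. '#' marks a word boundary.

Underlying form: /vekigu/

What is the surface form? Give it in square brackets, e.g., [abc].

(1) Voicing Between Vowels: [vekigu] → [vegigu]
(2) Velar Palatalization: [vegigu] → [vezigu]
(3) Final Vowel Lowering: [vezigu] → [vezigo]

[vezigo]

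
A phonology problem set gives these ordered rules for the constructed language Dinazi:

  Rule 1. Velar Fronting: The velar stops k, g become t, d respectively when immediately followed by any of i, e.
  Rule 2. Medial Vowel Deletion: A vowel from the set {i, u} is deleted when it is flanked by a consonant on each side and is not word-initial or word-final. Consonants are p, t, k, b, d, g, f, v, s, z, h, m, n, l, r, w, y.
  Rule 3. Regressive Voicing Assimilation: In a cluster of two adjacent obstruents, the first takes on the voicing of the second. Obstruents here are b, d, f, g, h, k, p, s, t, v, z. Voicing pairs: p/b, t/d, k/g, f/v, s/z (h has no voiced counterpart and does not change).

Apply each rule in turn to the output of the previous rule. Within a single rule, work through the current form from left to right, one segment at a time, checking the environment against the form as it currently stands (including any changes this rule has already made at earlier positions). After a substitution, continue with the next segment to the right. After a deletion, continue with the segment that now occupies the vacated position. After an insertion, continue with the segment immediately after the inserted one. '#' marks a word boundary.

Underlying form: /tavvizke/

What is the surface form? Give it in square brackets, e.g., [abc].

Rule 1 Velar Fronting: [tavvizke] → [tavvizte]
Rule 2 Medial Vowel Deletion: [tavvizte] → [tavvzte]
Rule 3 Regressive Voicing Assimilation: [tavvzte] → [tavvste]

[tavvste]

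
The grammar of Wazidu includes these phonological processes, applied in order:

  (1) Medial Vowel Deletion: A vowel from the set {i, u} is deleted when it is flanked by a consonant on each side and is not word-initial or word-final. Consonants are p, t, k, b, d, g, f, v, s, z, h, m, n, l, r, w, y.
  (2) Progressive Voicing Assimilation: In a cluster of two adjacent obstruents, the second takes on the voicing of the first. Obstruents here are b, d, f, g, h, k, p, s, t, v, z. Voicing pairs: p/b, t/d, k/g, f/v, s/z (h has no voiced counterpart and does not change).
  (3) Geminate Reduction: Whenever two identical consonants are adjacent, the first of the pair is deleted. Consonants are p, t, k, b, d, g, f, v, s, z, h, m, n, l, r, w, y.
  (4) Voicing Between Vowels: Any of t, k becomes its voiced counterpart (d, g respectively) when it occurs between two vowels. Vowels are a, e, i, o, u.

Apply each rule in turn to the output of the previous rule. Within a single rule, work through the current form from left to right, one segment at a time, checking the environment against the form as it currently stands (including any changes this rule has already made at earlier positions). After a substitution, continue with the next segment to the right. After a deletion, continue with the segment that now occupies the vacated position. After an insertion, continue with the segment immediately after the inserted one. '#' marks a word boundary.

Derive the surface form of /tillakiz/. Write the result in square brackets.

[tlaks]

(1) Medial Vowel Deletion: [tillakiz] → [tllakz]
(2) Progressive Voicing Assimilation: [tllakz] → [tllaks]
(3) Geminate Reduction: [tllaks] → [tlaks]
(4) Voicing Between Vowels: no change — [tlaks]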